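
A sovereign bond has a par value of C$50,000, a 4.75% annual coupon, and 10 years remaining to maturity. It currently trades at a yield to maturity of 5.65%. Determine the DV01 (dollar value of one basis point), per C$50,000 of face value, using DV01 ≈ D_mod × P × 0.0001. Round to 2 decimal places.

Periodic yield y = 0.0565.
  t   CF        PV=CF/(1+0.0565)^t    t·PV
  1     2,375.00     2,247.9886     2,247.9886
  2     2,375.00     2,127.7697     4,255.5393
  3     2,375.00     2,013.9798     6,041.9394
  4     2,375.00     1,906.2752     7,625.1010
  5     2,375.00     1,804.3306     9,021.6528
  6     2,375.00     1,707.8377    10,247.0264
  7     2,375.00     1,616.5052    11,315.5364
  8     2,375.00     1,530.0570    12,240.4558
  9     2,375.00     1,448.2319    13,034.0869
  10   52,375.00    30,229.3648   302,293.6484
  Σ                 46,632.3405   378,322.9750
P = 46,632.3405; D_Mac = 8.11289 yrs; D_mod = 7.67902 yrs.
DV01 ≈ 7.67902 × 46,632.3405 × 0.0001 = 35.809084.

C$35.81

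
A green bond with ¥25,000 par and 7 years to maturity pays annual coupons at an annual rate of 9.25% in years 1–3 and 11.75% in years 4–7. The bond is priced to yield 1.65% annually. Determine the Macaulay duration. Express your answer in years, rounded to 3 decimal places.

5.743 years

Periodic yield y = 0.0165. Discount each cash flow and weight by its year:
  t   CF        PV=CF/(1+0.0165)^t    t·PV
  1     2,312.50     2,274.9631     2,274.9631
  2     2,312.50     2,238.0355     4,476.0710
  3     2,312.50     2,201.7074     6,605.1221
  4     2,937.50     2,751.3659    11,005.4634
  5     2,937.50     2,706.7052    13,533.5261
  6     2,937.50     2,662.7695    15,976.6171
  7    27,937.50    24,913.5640   174,394.9479
  Σ                 39,749.1106   228,266.7108
Price P = Σ PV = 39,749.1106.
Macaulay duration = Σ(t·PV) / P = 228,266.7108 / 39,749.1106 = 5.74269 years.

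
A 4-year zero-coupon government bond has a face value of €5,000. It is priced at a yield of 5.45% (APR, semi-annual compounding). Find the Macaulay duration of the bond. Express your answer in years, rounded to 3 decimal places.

A zero-coupon bond has a single cash flow at maturity, so its Macaulay duration equals its maturity: 4 years.
(Equivalently: 8 semi-annual periods ÷ 2 = 4 years.)

4.000 years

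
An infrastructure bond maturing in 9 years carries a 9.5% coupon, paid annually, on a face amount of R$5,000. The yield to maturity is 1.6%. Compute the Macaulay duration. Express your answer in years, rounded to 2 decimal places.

Periodic yield y = 0.016. Discount each cash flow and weight by its year:
  t   CF        PV=CF/(1+0.016)^t    t·PV
  1       475.00       467.5197       467.5197
  2       475.00       460.1572       920.3143
  3       475.00       452.9106     1,358.7318
  4       475.00       445.7782     1,783.1126
  5       475.00       438.7580     2,193.7901
  6       475.00       431.8484     2,591.0907
  7       475.00       425.0477     2,975.3338
  8       475.00       418.3540     3,346.8322
  9     5,475.00     4,746.1423    42,715.2804
  Σ                  8,286.5160    58,352.0055
Price P = Σ PV = 8,286.5160.
Macaulay duration = Σ(t·PV) / P = 58,352.0055 / 8,286.5160 = 7.04180 years.

7.04 years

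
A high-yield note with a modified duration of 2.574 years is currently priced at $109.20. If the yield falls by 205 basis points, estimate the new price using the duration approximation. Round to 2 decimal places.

$114.96

Duration approximation: ΔP/P ≈ -D_mod · Δy = -2.574 × (-0.0205) = +0.052767.
New price ≈ 109.20 × (1 + 0.052767) = 114.9621564.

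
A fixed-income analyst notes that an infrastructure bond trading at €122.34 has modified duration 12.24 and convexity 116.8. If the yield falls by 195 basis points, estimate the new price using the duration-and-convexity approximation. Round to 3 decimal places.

Duration effect: -D_mod·Δy = -12.24 × (-0.0195) = +0.238680
Convexity effect: ½·C·(Δy)² = 0.5 × 116.8 × (-0.0195)² = +0.0222066
ΔP/P ≈ +0.238680 + 0.0222066 = +0.2608866
New price ≈ 122.34 × (1 + 0.2608866) = 154.256866644.

€154.257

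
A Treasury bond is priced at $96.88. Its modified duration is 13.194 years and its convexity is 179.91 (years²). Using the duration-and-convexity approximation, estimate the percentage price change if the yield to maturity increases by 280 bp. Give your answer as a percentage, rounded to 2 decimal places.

Duration effect: -D_mod·Δy = -13.194 × (+0.028) = -0.369432
Convexity effect: ½·C·(Δy)² = 0.5 × 179.91 × (0.028)² = +0.07052472
ΔP/P ≈ -0.369432 + 0.07052472 = -0.29890728
= -29.890728%.

-29.89%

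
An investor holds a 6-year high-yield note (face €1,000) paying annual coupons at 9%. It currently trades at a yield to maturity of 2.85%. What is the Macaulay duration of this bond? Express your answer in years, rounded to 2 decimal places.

Periodic yield y = 0.0285. Discount each cash flow and weight by its year:
  t   CF        PV=CF/(1+0.0285)^t    t·PV
  1        90.00        87.5061        87.5061
  2        90.00        85.0813       170.1625
  3        90.00        82.7236       248.1709
  4        90.00        80.4313       321.7254
  5        90.00        78.2026       391.0129
  6     1,090.00       920.8751     5,525.2505
  Σ                  1,334.8200     6,743.8282
Price P = Σ PV = 1,334.8200.
Macaulay duration = Σ(t·PV) / P = 6,743.8282 / 1,334.8200 = 5.05224 years.

5.05 years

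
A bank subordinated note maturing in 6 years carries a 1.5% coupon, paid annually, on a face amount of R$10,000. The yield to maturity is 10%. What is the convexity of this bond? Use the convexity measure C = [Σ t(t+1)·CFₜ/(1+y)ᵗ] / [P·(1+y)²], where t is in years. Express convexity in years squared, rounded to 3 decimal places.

32.523

With y = 0.1:
  t   CF        PV=CF/(1+0.1)^t    t·PV        t(t+1)·PV
  1       150.00       136.3636       136.3636         272.7273
  2       150.00       123.9669       247.9339         743.8017
  3       150.00       112.6972       338.0917       1,352.3666
  4       150.00       102.4520       409.8081       2,049.0404
  5       150.00        93.1382       465.6910       2,794.1460
  6    10,150.00     5,729.4104    34,376.4623     240,635.2364
  Σ                  6,298.0284    35,974.3506     247,847.3183
P = 6,298.0284.
Convexity = Σ t(t+1)·PV / [P·(1+y)²] = 247,847.3183 / (6,298.0284 × 1.210000) = 32.52327.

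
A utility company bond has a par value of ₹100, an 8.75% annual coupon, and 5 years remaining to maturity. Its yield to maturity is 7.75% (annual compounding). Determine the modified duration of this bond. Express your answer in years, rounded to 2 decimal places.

Periodic yield y = 0.0775. First find Macaulay duration:
  t   CF        PV=CF/(1+0.0775)^t    t·PV
  1         8.75         8.1206         8.1206
  2         8.75         7.5366        15.0731
  3         8.75         6.9945        20.9835
  4         8.75         6.4914        25.9656
  5       108.75        74.8760       374.3802
  Σ                    104.0192       444.5231
P = 104.0192; Macaulay duration = 444.5231 / 104.0192 = 4.27347 years.
Modified duration = D_Mac / (1 + y) = 4.27347 / 1.0775 = 3.96610 years.

3.97 years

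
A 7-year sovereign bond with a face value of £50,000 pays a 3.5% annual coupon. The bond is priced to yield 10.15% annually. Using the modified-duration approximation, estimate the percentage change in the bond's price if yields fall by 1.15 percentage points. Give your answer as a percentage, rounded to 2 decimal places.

+6.42%

Periodic yield y = 0.1015. Modified duration first:
  t   CF        PV=CF/(1+0.1015)^t    t·PV
  1     1,750.00     1,588.7426     1,588.7426
  2     1,750.00     1,442.3446     2,884.6893
  3     1,750.00     1,309.4368     3,928.3104
  4     1,750.00     1,188.7760     4,755.1042
  5     1,750.00     1,079.2338     5,396.1690
  6     1,750.00       979.7856     5,878.7134
  7    51,750.00    26,303.8212   184,126.7484
  Σ                 33,892.1407   208,558.4773
P = 33,892.1407; D_Mac = 6.15359 yrs; D_mod = 6.15359/(1+0.1015) = 5.58656 yrs.
ΔP/P ≈ -D_mod · Δy = -5.58656 × (-0.0115) = +0.064245 = +6.4245%.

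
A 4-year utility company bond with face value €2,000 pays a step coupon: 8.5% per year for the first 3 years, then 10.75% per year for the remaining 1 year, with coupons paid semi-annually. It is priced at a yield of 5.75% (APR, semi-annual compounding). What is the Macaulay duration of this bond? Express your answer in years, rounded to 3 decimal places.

3.505 years

Periodic yield y = 0.02875. Discount each cash flow and weight by its period:
  t   CF        PV=CF/(1+0.02875)^t    t·PV
  1        85.00        82.6245        82.6245
  2        85.00        80.3155       160.6309
  3        85.00        78.0709       234.2128
  4        85.00        75.8891       303.5565
  5        85.00        73.7683       368.8414
  6        85.00        71.7067       430.2403
  7       107.50        88.1535       617.0745
  8     2,107.50     1,679.9208    13,439.3661
  Σ                  2,230.4493    15,636.5471
Price P = Σ PV = 2,230.4493.
Macaulay duration = Σ(t·PV) / P = 15,636.5471 / 2,230.4493 = 7.01049 half-year periods.
In years: 7.01049 / 2 = 3.50525 years.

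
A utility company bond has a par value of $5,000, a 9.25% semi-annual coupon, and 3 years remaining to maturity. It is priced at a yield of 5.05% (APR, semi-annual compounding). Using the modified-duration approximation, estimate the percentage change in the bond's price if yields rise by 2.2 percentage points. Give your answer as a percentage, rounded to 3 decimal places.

-5.808%

Periodic yield y = 0.02525. Modified duration first:
  t   CF        PV=CF/(1+0.02525)^t    t·PV
  1       231.25       225.5547       225.5547
  2       231.25       219.9997       439.9995
  3       231.25       214.5816       643.7447
  4       231.25       209.2968       837.1873
  5       231.25       204.1422     1,020.7111
  6     5,231.25     4,504.2948    27,025.7689
  Σ                  5,577.8699    30,192.9662
P = 5,577.8699; D_Mac = 5.41299 half-year periods = 2.70650 yrs; D_mod = 2.70650/(1+0.02525) = 2.63984 yrs.
ΔP/P ≈ -D_mod · Δy = -2.63984 × (+0.022) = -0.058076 = -5.8076%.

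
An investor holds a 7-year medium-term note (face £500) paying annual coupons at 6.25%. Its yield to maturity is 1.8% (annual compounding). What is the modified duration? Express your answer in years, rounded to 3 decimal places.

Periodic yield y = 0.018. First find Macaulay duration:
  t   CF        PV=CF/(1+0.018)^t    t·PV
  1        31.25        30.6974        30.6974
  2        31.25        30.1547        60.3093
  3        31.25        29.6215        88.8644
  4        31.25        29.0977       116.3909
  5        31.25        28.5832       142.9161
  6        31.25        28.0778       168.4669
  7       531.25       468.8830     3,282.1811
  Σ                    645.1153     3,889.8261
P = 645.1153; Macaulay duration = 3,889.8261 / 645.1153 = 6.02966 years.
Modified duration = D_Mac / (1 + y) = 6.02966 / 1.018 = 5.92305 years.

5.923 years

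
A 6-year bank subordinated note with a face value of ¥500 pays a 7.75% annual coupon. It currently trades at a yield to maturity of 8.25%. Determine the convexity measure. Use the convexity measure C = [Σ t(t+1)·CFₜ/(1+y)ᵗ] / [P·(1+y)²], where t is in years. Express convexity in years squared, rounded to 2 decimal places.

28.03

With y = 0.0825:
  t   CF        PV=CF/(1+0.0825)^t    t·PV        t(t+1)·PV
  1        38.75        35.7968        35.7968          71.5935
  2        38.75        33.0686        66.1372         198.4116
  3        38.75        30.5484        91.6451         366.5804
  4        38.75        28.2202       112.8808         564.4040
  5        38.75        26.0695       130.3473         782.0841
  6       538.75       334.8265     2,008.9591      14,062.7140
  Σ                    488.5299     2,445.7664      16,045.7876
P = 488.5299.
Convexity = Σ t(t+1)·PV / [P·(1+y)²] = 16,045.7876 / (488.5299 × 1.171806) = 28.02942.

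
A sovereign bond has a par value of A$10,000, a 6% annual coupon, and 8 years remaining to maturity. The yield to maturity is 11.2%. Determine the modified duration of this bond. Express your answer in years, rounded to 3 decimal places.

5.673 years

Periodic yield y = 0.112. First find Macaulay duration:
  t   CF        PV=CF/(1+0.112)^t    t·PV
  1       600.00       539.5683       539.5683
  2       600.00       485.2233       970.4467
  3       600.00       436.3519     1,309.0558
  4       600.00       392.4028     1,569.6112
  5       600.00       352.8802     1,764.4011
  6       600.00       317.3383     1,904.0300
  7       600.00       285.3762     1,997.6333
  8    10,600.00     4,533.8544    36,270.8350
  Σ                  7,342.9955    46,325.5814
P = 7,342.9955; Macaulay duration = 46,325.5814 / 7,342.9955 = 6.30881 years.
Modified duration = D_Mac / (1 + y) = 6.30881 / 1.112 = 5.67339 years.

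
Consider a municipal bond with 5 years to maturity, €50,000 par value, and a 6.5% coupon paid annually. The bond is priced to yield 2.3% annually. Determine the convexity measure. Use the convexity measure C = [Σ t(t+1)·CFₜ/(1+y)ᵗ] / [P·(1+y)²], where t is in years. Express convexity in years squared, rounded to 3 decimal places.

With y = 0.023:
  t   CF        PV=CF/(1+0.023)^t    t·PV        t(t+1)·PV
  1     3,250.00     3,176.9306     3,176.9306       6,353.8612
  2     3,250.00     3,105.5040     6,211.0080      18,633.0240
  3     3,250.00     3,035.6833     9,107.0499      36,428.1995
  4     3,250.00     2,967.4323    11,869.7294      59,348.6469
  5    53,250.00    47,527.1140   237,635.5701   1,425,813.4207
  Σ                 59,812.6643   268,000.2880   1,546,577.1523
P = 59,812.6643.
Convexity = Σ t(t+1)·PV / [P·(1+y)²] = 1,546,577.1523 / (59,812.6643 × 1.046529) = 24.70741.

24.707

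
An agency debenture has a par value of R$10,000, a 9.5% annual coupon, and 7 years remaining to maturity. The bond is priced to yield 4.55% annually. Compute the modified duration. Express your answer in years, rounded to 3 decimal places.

Periodic yield y = 0.0455. First find Macaulay duration:
  t   CF        PV=CF/(1+0.0455)^t    t·PV
  1       950.00       908.6561       908.6561
  2       950.00       869.1116     1,738.2231
  3       950.00       831.2880     2,493.8639
  4       950.00       795.1104     3,180.4418
  5       950.00       760.5074     3,802.5368
  6       950.00       727.4102     4,364.4612
  7    10,950.00     8,019.4735    56,136.3148
  Σ                 12,911.5572    72,624.4977
P = 12,911.5572; Macaulay duration = 72,624.4977 / 12,911.5572 = 5.62477 years.
Modified duration = D_Mac / (1 + y) = 5.62477 / 1.0455 = 5.37998 years.

5.380 years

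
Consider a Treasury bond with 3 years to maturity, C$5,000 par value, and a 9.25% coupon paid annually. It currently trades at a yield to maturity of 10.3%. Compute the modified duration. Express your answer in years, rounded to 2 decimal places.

Periodic yield y = 0.103. First find Macaulay duration:
  t   CF        PV=CF/(1+0.103)^t    t·PV
  1       462.50       419.3110       419.3110
  2       462.50       380.1550       760.3100
  3     5,462.50     4,070.6608    12,211.9823
  Σ                  4,870.1268    13,391.6033
P = 4,870.1268; Macaulay duration = 13,391.6033 / 4,870.1268 = 2.74974 years.
Modified duration = D_Mac / (1 + y) = 2.74974 / 1.103 = 2.49297 years.

2.49 years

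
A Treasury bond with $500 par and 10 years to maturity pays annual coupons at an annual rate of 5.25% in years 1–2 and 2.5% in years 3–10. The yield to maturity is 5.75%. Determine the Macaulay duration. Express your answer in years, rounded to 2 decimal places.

8.33 years

Periodic yield y = 0.0575. Discount each cash flow and weight by its year:
  t   CF        PV=CF/(1+0.0575)^t    t·PV
  1        26.25        24.8227        24.8227
  2        26.25        23.4730        46.9460
  3        12.50        10.5699        31.7096
  4        12.50         9.9951        39.9805
  5        12.50         9.4517        47.2583
  6        12.50         8.9377        53.6264
  7        12.50         8.4518        59.1624
  8        12.50         7.9922        63.9377
  9        12.50         7.5576        68.0188
  10      512.50       293.0152     2,930.1517
  Σ                    404.2669     3,365.6141
Price P = Σ PV = 404.2669.
Macaulay duration = Σ(t·PV) / P = 3,365.6141 / 404.2669 = 8.32523 years.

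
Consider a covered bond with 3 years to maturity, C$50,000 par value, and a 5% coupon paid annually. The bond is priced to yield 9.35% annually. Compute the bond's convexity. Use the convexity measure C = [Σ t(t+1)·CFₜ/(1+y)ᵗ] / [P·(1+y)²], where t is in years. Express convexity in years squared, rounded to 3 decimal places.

9.371

With y = 0.0935:
  t   CF        PV=CF/(1+0.0935)^t    t·PV        t(t+1)·PV
  1     2,500.00     2,286.2369     2,286.2369       4,572.4737
  2     2,500.00     2,090.7516     4,181.5032      12,544.5095
  3    52,500.00    40,151.6079   120,454.8236     481,819.2945
  Σ                 44,528.5963   126,922.5636     498,936.2776
P = 44,528.5963.
Convexity = Σ t(t+1)·PV / [P·(1+y)²] = 498,936.2776 / (44,528.5963 × 1.195742) = 9.37062.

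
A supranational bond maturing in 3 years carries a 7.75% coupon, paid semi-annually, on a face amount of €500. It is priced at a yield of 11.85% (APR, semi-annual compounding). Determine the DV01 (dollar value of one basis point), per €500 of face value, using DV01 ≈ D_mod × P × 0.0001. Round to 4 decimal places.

€0.1153

Periodic yield y = 0.05925.
  t   CF        PV=CF/(1+0.05925)^t    t·PV
  1       19.375        18.2912        18.2912
  2       19.375        17.2681        34.5362
  3       19.375        16.3022        48.9066
  4       19.375        15.3903        61.5613
  5       19.375        14.5295        72.6473
  6      519.375       367.6971     2,206.1826
  Σ                    449.4784     2,442.1253
P = 449.4784; D_Mac = 5.43324 half-year periods = 2.71662 yrs; D_mod = 2.56466 yrs.
DV01 ≈ 2.56466 × 449.4784 × 0.0001 = 0.115276.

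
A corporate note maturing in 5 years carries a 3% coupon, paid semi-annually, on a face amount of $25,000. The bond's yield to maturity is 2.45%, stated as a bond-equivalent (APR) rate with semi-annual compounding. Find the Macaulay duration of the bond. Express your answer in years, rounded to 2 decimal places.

4.69 years

Periodic yield y = 0.01225. Discount each cash flow and weight by its period:
  t   CF        PV=CF/(1+0.01225)^t    t·PV
  1       375.00       370.4618       370.4618
  2       375.00       365.9786       731.9572
  3       375.00       361.5496     1,084.6489
  4       375.00       357.1742     1,428.6969
  5       375.00       352.8518     1,764.2590
  6       375.00       348.5817     2,091.4901
  7       375.00       344.3632     2,410.5426
  8       375.00       340.1958     2,721.5666
  9       375.00       336.0789     3,024.7098
  10   25,375.00    22,466.1263   224,661.2632
  Σ                 25,643.3620   240,289.5962
Price P = Σ PV = 25,643.3620.
Macaulay duration = Σ(t·PV) / P = 240,289.5962 / 25,643.3620 = 9.37044 half-year periods.
In years: 9.37044 / 2 = 4.68522 years.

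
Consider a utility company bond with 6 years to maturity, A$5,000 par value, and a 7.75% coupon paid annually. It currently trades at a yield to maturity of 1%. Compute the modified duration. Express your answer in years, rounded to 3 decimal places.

Periodic yield y = 0.01. First find Macaulay duration:
  t   CF        PV=CF/(1+0.01)^t    t·PV
  1       387.50       383.6634       383.6634
  2       387.50       379.8647       759.7294
  3       387.50       376.1037     1,128.3110
  4       387.50       372.3799     1,489.5195
  5       387.50       368.6930     1,843.4648
  6     5,387.50     5,075.2687    30,451.6122
  Σ                  6,955.9733    36,056.3004
P = 6,955.9733; Macaulay duration = 36,056.3004 / 6,955.9733 = 5.18350 years.
Modified duration = D_Mac / (1 + y) = 5.18350 / 1.01 = 5.13218 years.

5.132 years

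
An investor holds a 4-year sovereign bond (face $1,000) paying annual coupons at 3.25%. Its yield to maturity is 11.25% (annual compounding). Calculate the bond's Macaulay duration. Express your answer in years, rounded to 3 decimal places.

3.783 years

Periodic yield y = 0.1125. Discount each cash flow and weight by its year:
  t   CF        PV=CF/(1+0.1125)^t    t·PV
  1        32.50        29.2135        29.2135
  2        32.50        26.2593        52.5186
  3        32.50        23.6039        70.8116
  4     1,032.50       674.0467     2,696.1868
  Σ                    753.1234     2,848.7305
Price P = Σ PV = 753.1234.
Macaulay duration = Σ(t·PV) / P = 2,848.7305 / 753.1234 = 3.78255 years.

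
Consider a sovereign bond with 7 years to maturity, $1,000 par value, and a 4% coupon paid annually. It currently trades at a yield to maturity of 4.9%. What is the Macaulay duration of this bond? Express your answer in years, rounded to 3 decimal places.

6.218 years

Periodic yield y = 0.049. Discount each cash flow and weight by its year:
  t   CF        PV=CF/(1+0.049)^t    t·PV
  1        40.00        38.1316        38.1316
  2        40.00        36.3504        72.7008
  3        40.00        34.6524       103.9572
  4        40.00        33.0338       132.1350
  5        40.00        31.4907       157.4536
  6        40.00        30.0197       180.1185
  7     1,040.00       744.0548     5,208.3836
  Σ                    947.7334     5,892.8803
Price P = Σ PV = 947.7334.
Macaulay duration = Σ(t·PV) / P = 5,892.8803 / 947.7334 = 6.21787 years.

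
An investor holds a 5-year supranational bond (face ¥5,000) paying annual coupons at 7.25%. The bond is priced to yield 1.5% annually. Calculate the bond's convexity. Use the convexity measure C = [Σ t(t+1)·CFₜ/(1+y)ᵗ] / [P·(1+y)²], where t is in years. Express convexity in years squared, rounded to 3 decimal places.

24.841

With y = 0.015:
  t   CF        PV=CF/(1+0.015)^t    t·PV        t(t+1)·PV
  1       362.50       357.1429       357.1429         714.2857
  2       362.50       351.8649       703.7298       2,111.1893
  3       362.50       346.6649     1,039.9947       4,159.9789
  4       362.50       341.5418     1,366.1671       6,830.8357
  5     5,362.50     4,977.7960    24,888.9800     149,333.8798
  Σ                  6,375.0104    28,356.0145     163,150.1695
P = 6,375.0104.
Convexity = Σ t(t+1)·PV / [P·(1+y)²] = 163,150.1695 / (6,375.0104 × 1.030225) = 24.84131.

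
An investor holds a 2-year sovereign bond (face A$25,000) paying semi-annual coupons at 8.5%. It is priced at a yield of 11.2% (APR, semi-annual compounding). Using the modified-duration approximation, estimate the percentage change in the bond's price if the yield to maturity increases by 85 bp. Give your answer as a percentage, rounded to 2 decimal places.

Periodic yield y = 0.056. Modified duration first:
  t   CF        PV=CF/(1+0.056)^t    t·PV
  1     1,062.50     1,006.1553     1,006.1553
  2     1,062.50       952.7986     1,905.5972
  3     1,062.50       902.2714     2,706.8142
  4    26,062.50    20,958.5098    83,834.0391
  Σ                 23,819.7350    89,452.6057
P = 23,819.7350; D_Mac = 3.75540 half-year periods = 1.87770 yrs; D_mod = 1.87770/(1+0.056) = 1.77812 yrs.
ΔP/P ≈ -D_mod · Δy = -1.77812 × (+0.0085) = -0.015114 = -1.5114%.

-1.51%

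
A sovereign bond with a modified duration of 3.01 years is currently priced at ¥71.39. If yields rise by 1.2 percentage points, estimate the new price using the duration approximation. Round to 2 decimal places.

¥68.81

Duration approximation: ΔP/P ≈ -D_mod · Δy = -3.01 × (+0.012) = -0.036120.
New price ≈ 71.39 × (1 - 0.036120) = 68.8113932.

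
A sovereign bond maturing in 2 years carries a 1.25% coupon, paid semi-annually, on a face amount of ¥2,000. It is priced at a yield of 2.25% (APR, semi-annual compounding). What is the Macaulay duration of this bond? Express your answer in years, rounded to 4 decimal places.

Periodic yield y = 0.01125. Discount each cash flow and weight by its period:
  t   CF        PV=CF/(1+0.01125)^t    t·PV
  1        12.50        12.3609        12.3609
  2        12.50        12.2234        24.4469
  3        12.50        12.0874        36.2623
  4     2,012.50     1,924.4284     7,697.7135
  Σ                  1,961.1002     7,770.7836
Price P = Σ PV = 1,961.1002.
Macaulay duration = Σ(t·PV) / P = 7,770.7836 / 1,961.1002 = 3.96246 half-year periods.
In years: 3.96246 / 2 = 1.98123 years.

1.9812 years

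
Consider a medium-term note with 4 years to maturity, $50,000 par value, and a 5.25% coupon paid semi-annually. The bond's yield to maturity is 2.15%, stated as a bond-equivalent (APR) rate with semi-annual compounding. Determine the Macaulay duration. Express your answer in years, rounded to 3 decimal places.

3.682 years

Periodic yield y = 0.01075. Discount each cash flow and weight by its period:
  t   CF        PV=CF/(1+0.01075)^t    t·PV
  1     1,312.50     1,298.5407     1,298.5407
  2     1,312.50     1,284.7298     2,569.4597
  3     1,312.50     1,271.0659     3,813.1977
  4     1,312.50     1,257.5473     5,030.1890
  5     1,312.50     1,244.1724     6,220.8620
  6     1,312.50     1,230.9398     7,385.6388
  7     1,312.50     1,217.8479     8,524.9355
  8    51,312.50    47,105.6688   376,845.3506
  Σ                 55,910.5126   411,688.1738
Price P = Σ PV = 55,910.5126.
Macaulay duration = Σ(t·PV) / P = 411,688.1738 / 55,910.5126 = 7.36334 half-year periods.
In years: 7.36334 / 2 = 3.68167 years.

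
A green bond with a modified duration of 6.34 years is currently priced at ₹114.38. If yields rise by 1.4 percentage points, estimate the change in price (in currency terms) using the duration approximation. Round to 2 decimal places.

Duration approximation: ΔP/P ≈ -D_mod · Δy = -6.34 × (+0.014) = -0.088760.
ΔP ≈ 114.38 × (-0.088760) = -10.1523688.

-₹10.15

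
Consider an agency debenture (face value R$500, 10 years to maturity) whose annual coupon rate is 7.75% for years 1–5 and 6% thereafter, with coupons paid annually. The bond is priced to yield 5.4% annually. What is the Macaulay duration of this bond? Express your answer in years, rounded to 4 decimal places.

Periodic yield y = 0.054. Discount each cash flow and weight by its year:
  t   CF        PV=CF/(1+0.054)^t    t·PV
  1        38.75        36.7647        36.7647
  2        38.75        34.8811        69.7623
  3        38.75        33.0940        99.2821
  4        38.75        31.3985       125.5941
  5        38.75        29.7899       148.9494
  6        30.00        21.8815       131.2892
  7        30.00        20.7605       145.3232
  8        30.00        19.6968       157.5747
  9        30.00        18.6877       168.1893
  10      530.00       313.2346     3,132.3462
  Σ                    560.1894     4,215.0751
Price P = Σ PV = 560.1894.
Macaulay duration = Σ(t·PV) / P = 4,215.0751 / 560.1894 = 7.52437 years.

7.5244 years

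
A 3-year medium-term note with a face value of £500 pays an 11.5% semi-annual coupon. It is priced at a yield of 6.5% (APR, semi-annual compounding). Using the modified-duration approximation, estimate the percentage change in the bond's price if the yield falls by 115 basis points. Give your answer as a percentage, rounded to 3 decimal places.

Periodic yield y = 0.0325. Modified duration first:
  t   CF        PV=CF/(1+0.0325)^t    t·PV
  1        28.75        27.8450        27.8450
  2        28.75        26.9686        53.9371
  3        28.75        26.1197        78.3590
  4        28.75        25.2975       101.1900
  5        28.75        24.5012       122.5061
  6       528.75       436.4254     2,618.5524
  Σ                    567.1574     3,002.3896
P = 567.1574; D_Mac = 5.29375 half-year periods = 2.64688 yrs; D_mod = 2.64688/(1+0.0325) = 2.56356 yrs.
ΔP/P ≈ -D_mod · Δy = -2.56356 × (-0.0115) = +0.029481 = +2.9481%.

+2.948%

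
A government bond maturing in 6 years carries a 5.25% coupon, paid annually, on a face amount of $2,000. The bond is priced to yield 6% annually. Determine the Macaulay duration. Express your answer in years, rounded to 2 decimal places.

5.28 years

Periodic yield y = 0.06. Discount each cash flow and weight by its year:
  t   CF        PV=CF/(1+0.06)^t    t·PV
  1       105.00        99.0566        99.0566
  2       105.00        93.4496       186.8993
  3       105.00        88.1600       264.4801
  4       105.00        83.1698       332.6793
  5       105.00        78.4621       392.3105
  6     2,105.00     1,483.9419     8,903.6516
  Σ                  1,926.2401    10,179.0774
Price P = Σ PV = 1,926.2401.
Macaulay duration = Σ(t·PV) / P = 10,179.0774 / 1,926.2401 = 5.28443 years.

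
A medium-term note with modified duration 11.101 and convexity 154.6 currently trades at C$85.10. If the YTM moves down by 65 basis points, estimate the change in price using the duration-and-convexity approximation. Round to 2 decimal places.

+C$6.42

Duration effect: -D_mod·Δy = -11.101 × (-0.0065) = +0.0721565
Convexity effect: ½·C·(Δy)² = 0.5 × 154.6 × (-0.0065)² = +0.003265925
ΔP/P ≈ +0.0721565 + 0.003265925 = +0.075422425
ΔP ≈ 85.10 × (+0.075422425) = +6.4184483675.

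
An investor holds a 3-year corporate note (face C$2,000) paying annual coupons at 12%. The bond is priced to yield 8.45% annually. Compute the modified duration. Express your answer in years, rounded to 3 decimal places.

2.493 years

Periodic yield y = 0.0845. First find Macaulay duration:
  t   CF        PV=CF/(1+0.0845)^t    t·PV
  1       240.00       221.3001       221.3001
  2       240.00       204.0573       408.1146
  3     2,240.00     1,756.1409     5,268.4226
  Σ                  2,181.4983     5,897.8373
P = 2,181.4983; Macaulay duration = 5,897.8373 / 2,181.4983 = 2.70357 years.
Modified duration = D_Mac / (1 + y) = 2.70357 / 1.0845 = 2.49292 years.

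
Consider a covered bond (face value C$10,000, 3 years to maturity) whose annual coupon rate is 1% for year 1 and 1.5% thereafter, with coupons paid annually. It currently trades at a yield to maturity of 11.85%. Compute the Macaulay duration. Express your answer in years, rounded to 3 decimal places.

2.960 years

Periodic yield y = 0.1185. Discount each cash flow and weight by its year:
  t   CF        PV=CF/(1+0.1185)^t    t·PV
  1       100.00        89.4055        89.4055
  2       150.00       119.9000       239.8001
  3    10,150.00     7,253.6747    21,761.0242
  Σ                  7,462.9802    22,090.2297
Price P = Σ PV = 7,462.9802.
Macaulay duration = Σ(t·PV) / P = 22,090.2297 / 7,462.9802 = 2.95997 years.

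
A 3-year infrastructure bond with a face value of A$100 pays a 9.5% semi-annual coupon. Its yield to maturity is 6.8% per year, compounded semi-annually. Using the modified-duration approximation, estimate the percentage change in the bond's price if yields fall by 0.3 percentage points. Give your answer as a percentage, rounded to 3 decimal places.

+0.781%

Periodic yield y = 0.034. Modified duration first:
  t   CF        PV=CF/(1+0.034)^t    t·PV
  1         4.75         4.5938         4.5938
  2         4.75         4.4428         8.8855
  3         4.75         4.2967        12.8900
  4         4.75         4.1554        16.6215
  5         4.75         4.0187        20.0937
  6       104.75        85.7099       514.2592
  Σ                    107.2172       577.3438
P = 107.2172; D_Mac = 5.38480 half-year periods = 2.69240 yrs; D_mod = 2.69240/(1+0.034) = 2.60387 yrs.
ΔP/P ≈ -D_mod · Δy = -2.60387 × (-0.003) = +0.007812 = +0.7812%.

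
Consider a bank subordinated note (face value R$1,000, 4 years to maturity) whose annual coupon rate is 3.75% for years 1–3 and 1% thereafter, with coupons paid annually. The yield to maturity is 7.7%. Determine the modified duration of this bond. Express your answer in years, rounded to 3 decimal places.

Periodic yield y = 0.077. First find Macaulay duration:
  t   CF        PV=CF/(1+0.077)^t    t·PV
  1        37.50        34.8189        34.8189
  2        37.50        32.3296        64.6591
  3        37.50        30.0182        90.0545
  4     1,010.00       750.6864     3,002.7457
  Σ                    847.8531     3,192.2783
P = 847.8531; Macaulay duration = 3,192.2783 / 847.8531 = 3.76513 years.
Modified duration = D_Mac / (1 + y) = 3.76513 / 1.077 = 3.49594 years.

3.496 years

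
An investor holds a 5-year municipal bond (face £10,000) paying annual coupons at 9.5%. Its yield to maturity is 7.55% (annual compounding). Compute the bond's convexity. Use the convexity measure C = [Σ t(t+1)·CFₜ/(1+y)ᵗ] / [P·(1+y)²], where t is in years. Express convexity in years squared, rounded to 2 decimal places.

With y = 0.0755:
  t   CF        PV=CF/(1+0.0755)^t    t·PV        t(t+1)·PV
  1       950.00       883.3101       883.3101       1,766.6202
  2       950.00       821.3018     1,642.6036       4,927.8108
  3       950.00       763.6465     2,290.9395       9,163.7579
  4       950.00       710.0386     2,840.1543      14,200.7716
  5    10,950.00     7,609.6038    38,048.0190     228,288.1140
  Σ                 10,787.9008    45,705.0265     258,347.0745
P = 10,787.9008.
Convexity = Σ t(t+1)·PV / [P·(1+y)²] = 258,347.0745 / (10,787.9008 × 1.156700) = 20.70360.

20.70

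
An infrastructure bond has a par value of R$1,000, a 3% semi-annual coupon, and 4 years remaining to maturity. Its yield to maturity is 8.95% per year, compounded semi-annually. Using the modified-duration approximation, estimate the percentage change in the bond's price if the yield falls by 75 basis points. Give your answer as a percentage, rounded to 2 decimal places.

+2.71%

Periodic yield y = 0.04475. Modified duration first:
  t   CF        PV=CF/(1+0.04475)^t    t·PV
  1        15.00        14.3575        14.3575
  2        15.00        13.7425        27.4850
  3        15.00        13.1539        39.4617
  4        15.00        12.5905        50.3619
  5        15.00        12.0512        60.2559
  6        15.00        11.5350        69.2099
  7        15.00        11.0409        77.2863
  8     1,015.00       715.1004     5,720.8030
  Σ                    803.5718     6,059.2211
P = 803.5718; D_Mac = 7.54036 half-year periods = 3.77018 yrs; D_mod = 3.77018/(1+0.04475) = 3.60869 yrs.
ΔP/P ≈ -D_mod · Δy = -3.60869 × (-0.0075) = +0.027065 = +2.7065%.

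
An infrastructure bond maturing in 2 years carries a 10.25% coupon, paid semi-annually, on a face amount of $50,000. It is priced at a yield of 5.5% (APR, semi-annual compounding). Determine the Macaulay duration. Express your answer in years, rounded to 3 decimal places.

Periodic yield y = 0.0275. Discount each cash flow and weight by its period:
  t   CF        PV=CF/(1+0.0275)^t    t·PV
  1     2,562.50     2,493.9173     2,493.9173
  2     2,562.50     2,427.1701     4,854.3402
  3     2,562.50     2,362.2093     7,086.6280
  4    52,562.50    47,157.2739   188,629.0955
  Σ                 54,440.5706   203,063.9810
Price P = Σ PV = 54,440.5706.
Macaulay duration = Σ(t·PV) / P = 203,063.9810 / 54,440.5706 = 3.73001 half-year periods.
In years: 3.73001 / 2 = 1.86501 years.

1.865 years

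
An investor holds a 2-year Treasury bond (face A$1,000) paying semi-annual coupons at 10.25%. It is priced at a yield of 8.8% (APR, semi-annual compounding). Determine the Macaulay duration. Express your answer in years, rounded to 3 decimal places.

Periodic yield y = 0.044. Discount each cash flow and weight by its period:
  t   CF        PV=CF/(1+0.044)^t    t·PV
  1        51.25        49.0900        49.0900
  2        51.25        47.0211        94.0422
  3        51.25        45.0394       135.1181
  4     1,051.25       884.9200     3,539.6800
  Σ                  1,026.0705     3,817.9304
Price P = Σ PV = 1,026.0705.
Macaulay duration = Σ(t·PV) / P = 3,817.9304 / 1,026.0705 = 3.72092 half-year periods.
In years: 3.72092 / 2 = 1.86046 years.

1.860 years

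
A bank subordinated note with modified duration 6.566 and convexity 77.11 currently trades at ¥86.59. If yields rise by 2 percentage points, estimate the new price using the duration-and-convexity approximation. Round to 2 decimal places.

¥76.55

Duration effect: -D_mod·Δy = -6.566 × (+0.02) = -0.131320
Convexity effect: ½·C·(Δy)² = 0.5 × 77.11 × (0.02)² = +0.0154220
ΔP/P ≈ -0.131320 + 0.0154220 = -0.115898
New price ≈ 86.59 × (1 - 0.115898) = 76.55439218.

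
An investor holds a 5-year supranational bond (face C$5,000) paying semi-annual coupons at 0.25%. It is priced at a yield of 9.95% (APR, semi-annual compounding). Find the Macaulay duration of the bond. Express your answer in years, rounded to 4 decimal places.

4.9621 years

Periodic yield y = 0.04975. Discount each cash flow and weight by its period:
  t   CF        PV=CF/(1+0.04975)^t    t·PV
  1         6.25         5.9538         5.9538
  2         6.25         5.6716        11.3433
  3         6.25         5.4028        16.2085
  4         6.25         5.1468        20.5872
  5         6.25         4.9029        24.5144
  6         6.25         4.6705        28.0231
  7         6.25         4.4492        31.1442
  8         6.25         4.2383        33.9065
  9         6.25         4.0374        36.3370
  10    5,006.25     3,080.7304    30,807.3044
  Σ                  3,125.2038    31,015.3224
Price P = Σ PV = 3,125.2038.
Macaulay duration = Σ(t·PV) / P = 31,015.3224 / 3,125.2038 = 9.92426 half-year periods.
In years: 9.92426 / 2 = 4.96213 years.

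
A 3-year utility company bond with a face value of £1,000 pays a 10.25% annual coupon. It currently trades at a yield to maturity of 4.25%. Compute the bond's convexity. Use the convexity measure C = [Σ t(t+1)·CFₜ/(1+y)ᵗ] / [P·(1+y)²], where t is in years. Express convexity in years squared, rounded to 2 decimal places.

With y = 0.0425:
  t   CF        PV=CF/(1+0.0425)^t    t·PV        t(t+1)·PV
  1       102.50        98.3213        98.3213         196.6427
  2       102.50        94.3130       188.6261         565.8782
  3     1,102.50       973.0842     2,919.2525      11,677.0100
  Σ                  1,165.7186     3,206.1999      12,439.5309
P = 1,165.7186.
Convexity = Σ t(t+1)·PV / [P·(1+y)²] = 12,439.5309 / (1,165.7186 × 1.086806) = 9.81879.

9.82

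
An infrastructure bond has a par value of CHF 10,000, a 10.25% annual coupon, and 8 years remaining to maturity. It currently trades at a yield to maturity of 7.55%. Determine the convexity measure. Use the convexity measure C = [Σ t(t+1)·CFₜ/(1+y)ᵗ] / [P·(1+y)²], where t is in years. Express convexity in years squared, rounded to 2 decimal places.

41.78

With y = 0.0755:
  t   CF        PV=CF/(1+0.0755)^t    t·PV        t(t+1)·PV
  1     1,025.00       953.0451       953.0451       1,906.0902
  2     1,025.00       886.1414     1,772.2828       5,316.8485
  3     1,025.00       823.9344     2,471.8031       9,887.2125
  4     1,025.00       766.0943     3,064.3770      15,321.8851
  5     1,025.00       712.3145     3,561.5726      21,369.4353
  6     1,025.00       662.3101     3,973.8606      27,817.0241
  7     1,025.00       615.8160     4,310.7119      34,485.6955
  8    11,025.00     6,158.7884    49,270.3069     443,432.7620
  Σ                 11,578.4441    69,377.9601     559,536.9533
P = 11,578.4441.
Convexity = Σ t(t+1)·PV / [P·(1+y)²] = 559,536.9533 / (11,578.4441 × 1.156700) = 41.77897.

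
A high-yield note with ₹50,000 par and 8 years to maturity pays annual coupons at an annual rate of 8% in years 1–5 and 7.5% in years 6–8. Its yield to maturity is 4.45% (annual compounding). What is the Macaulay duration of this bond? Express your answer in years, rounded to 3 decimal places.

6.398 years

Periodic yield y = 0.0445. Discount each cash flow and weight by its year:
  t   CF        PV=CF/(1+0.0445)^t    t·PV
  1     4,000.00     3,829.5835     3,829.5835
  2     4,000.00     3,666.4275     7,332.8550
  3     4,000.00     3,510.2226    10,530.6678
  4     4,000.00     3,360.6727    13,442.6907
  5     4,000.00     3,217.4942    16,087.4709
  6     3,750.00     2,887.8897    17,327.3382
  7     3,750.00     2,764.8537    19,353.9760
  8    53,750.00    37,941.1870   303,529.4962
  Σ                 61,178.3309   391,434.0783
Price P = Σ PV = 61,178.3309.
Macaulay duration = Σ(t·PV) / P = 391,434.0783 / 61,178.3309 = 6.39825 years.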